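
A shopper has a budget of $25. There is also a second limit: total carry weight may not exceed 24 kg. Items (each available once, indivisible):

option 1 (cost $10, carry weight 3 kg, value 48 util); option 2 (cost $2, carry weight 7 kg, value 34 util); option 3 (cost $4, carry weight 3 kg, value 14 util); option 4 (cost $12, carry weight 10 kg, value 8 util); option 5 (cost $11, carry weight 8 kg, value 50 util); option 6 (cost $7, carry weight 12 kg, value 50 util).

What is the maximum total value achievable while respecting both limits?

Feasible sets respecting both limits:
- option 1+option 2+option 5: cost 23, carry weight 18, value 132
- option 1+option 2+option 6: cost 19, carry weight 22, value 132
- option 3+option 5+option 6: cost 22, carry weight 23, value 114
Best: 132 util.

132 util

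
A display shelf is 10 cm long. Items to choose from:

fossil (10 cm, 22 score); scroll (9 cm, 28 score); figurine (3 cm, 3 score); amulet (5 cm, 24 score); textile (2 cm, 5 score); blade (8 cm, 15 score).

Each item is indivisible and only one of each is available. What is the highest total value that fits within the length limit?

Check high-value combinations within 10 cm:
- figurine+amulet+textile: length 3+5+2=10, value 3+24+5=32
- amulet+textile: length 5+2=7, value 24+5=29
- scroll: length 9, value 28
Best: 32 score.

32 score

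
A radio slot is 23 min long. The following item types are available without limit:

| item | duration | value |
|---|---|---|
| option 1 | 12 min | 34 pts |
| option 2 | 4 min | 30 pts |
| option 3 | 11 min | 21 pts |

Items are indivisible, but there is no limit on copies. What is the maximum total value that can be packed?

150 pts

Best value-per-unit is option 2 at 30/4, and filling with it alone uses duration 5×4=20. No mix of the others beats 5×30 = 150.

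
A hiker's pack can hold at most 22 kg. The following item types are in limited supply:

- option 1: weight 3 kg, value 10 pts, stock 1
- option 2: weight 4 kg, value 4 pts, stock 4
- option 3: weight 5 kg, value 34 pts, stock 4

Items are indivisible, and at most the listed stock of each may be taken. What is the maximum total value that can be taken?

136 pts

Best selections within weight 22 and stock limits:
- 4×option 3: weight 20, value 136
- 1×option 1 + 1×option 2 + 3×option 3: weight 22, value 116
- 1×option 1 + 3×option 3: weight 18, value 112
- 1×option 2 + 3×option 3: weight 19, value 106
Best: 136 pts.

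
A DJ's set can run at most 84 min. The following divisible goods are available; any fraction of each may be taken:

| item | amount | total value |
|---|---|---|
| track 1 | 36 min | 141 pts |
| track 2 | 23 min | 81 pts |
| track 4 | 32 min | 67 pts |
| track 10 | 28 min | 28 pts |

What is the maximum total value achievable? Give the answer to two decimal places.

Take in order of value per unit:
- track 1 (141/36 per unit): all 36 → value 141, running total 141.00
- track 2 (81/23 per unit): all 23 → value 81, running total 222.00
- track 4 (67/32 per unit): 25 of 32 → value 25×67/32 = 52.3438, running total 274.34
Total 274.34.

274.34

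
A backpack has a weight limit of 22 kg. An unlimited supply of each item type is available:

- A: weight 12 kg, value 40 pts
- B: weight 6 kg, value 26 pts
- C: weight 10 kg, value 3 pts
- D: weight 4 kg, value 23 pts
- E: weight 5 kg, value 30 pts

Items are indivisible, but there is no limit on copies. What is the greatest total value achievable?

129 pts

Best value-per-unit is E at 30/5; filling with it alone gives 4×30 = 120.
Optimal mix: 3×D + 2×E → weight 22, value 129.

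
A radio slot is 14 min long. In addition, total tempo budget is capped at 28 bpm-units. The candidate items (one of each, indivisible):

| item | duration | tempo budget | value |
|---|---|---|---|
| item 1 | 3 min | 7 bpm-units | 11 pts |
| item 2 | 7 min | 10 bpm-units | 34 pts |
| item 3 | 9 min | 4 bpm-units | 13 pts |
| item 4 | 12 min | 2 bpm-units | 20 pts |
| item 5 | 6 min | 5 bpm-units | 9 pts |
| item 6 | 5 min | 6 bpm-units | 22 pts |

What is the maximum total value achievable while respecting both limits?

56 pts

Feasible sets respecting both limits:
- item 2+item 6: duration 12, tempo budget 16, value 56
- item 1+item 2: duration 10, tempo budget 17, value 45
- item 2+item 5: duration 13, tempo budget 15, value 43
- item 1+item 5+item 6: duration 14, tempo budget 18, value 42
Best: 56 pts.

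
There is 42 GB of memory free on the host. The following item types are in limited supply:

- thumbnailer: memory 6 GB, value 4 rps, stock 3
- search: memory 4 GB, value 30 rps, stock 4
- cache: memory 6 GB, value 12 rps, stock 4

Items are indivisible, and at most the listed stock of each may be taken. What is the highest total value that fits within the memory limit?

168 rps

Best selections within memory 42 and stock limits:
- 4×search + 4×cache: memory 40, value 168
- 1×thumbnailer + 4×search + 3×cache: memory 40, value 160
- 4×search + 3×cache: memory 34, value 156
Best: 168 rps.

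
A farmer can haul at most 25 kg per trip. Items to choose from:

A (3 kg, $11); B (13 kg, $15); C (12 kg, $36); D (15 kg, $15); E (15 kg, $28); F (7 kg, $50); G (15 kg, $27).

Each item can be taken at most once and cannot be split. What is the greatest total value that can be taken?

This is a 0/1 knapsack; check combinations near the capacity.
- A+C+F: weight 3+12+7=22, value 11+36+50=97
- A+E+F: weight 3+15+7=25, value 11+28+50=89
- A+F+G: weight 3+7+15=25, value 11+50+27=88
- C+F: weight 12+7=19, value 36+50=86
Best: $97.

$97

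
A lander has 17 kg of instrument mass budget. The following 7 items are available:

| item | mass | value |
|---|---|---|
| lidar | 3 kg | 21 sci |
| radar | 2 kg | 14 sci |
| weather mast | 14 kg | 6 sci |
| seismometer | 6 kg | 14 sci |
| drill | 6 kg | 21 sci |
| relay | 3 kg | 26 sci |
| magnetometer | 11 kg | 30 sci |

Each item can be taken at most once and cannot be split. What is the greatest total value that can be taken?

82 sci

Check high-value combinations within 17 kg:
- lidar+radar+drill+relay: mass 3+2+6+3=14, value 21+14+21+26=82
- lidar+relay+magnetometer: mass 3+3+11=17, value 21+26+30=77
- lidar+radar+seismometer+relay: mass 3+2+6+3=14, value 21+14+14+26=75
- radar+seismometer+drill+relay: mass 2+6+6+3=17, value 14+14+21+26=75
- radar+relay+magnetometer: mass 2+3+11=16, value 14+26+30=70
Best: 82 sci.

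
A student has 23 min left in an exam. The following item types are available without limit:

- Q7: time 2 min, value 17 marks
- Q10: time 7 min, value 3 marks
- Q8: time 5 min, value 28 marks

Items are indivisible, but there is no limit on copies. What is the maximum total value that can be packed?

Best value-per-unit is Q7 at 17/2, and filling with it alone uses time 11×2=22. No mix of the others beats 11×17 = 187.

187 marks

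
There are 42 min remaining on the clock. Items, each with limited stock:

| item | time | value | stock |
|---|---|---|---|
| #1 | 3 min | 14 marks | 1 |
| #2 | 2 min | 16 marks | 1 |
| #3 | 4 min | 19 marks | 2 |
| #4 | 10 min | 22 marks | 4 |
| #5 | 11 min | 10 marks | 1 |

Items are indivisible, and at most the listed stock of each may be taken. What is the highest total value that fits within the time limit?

Top feasible selections:
- 1×#2 + 2×#3 + 3×#4: time 40, value 120
- 1×#1 + 2×#3 + 3×#4: time 41, value 118
- 1×#1 + 1×#2 + 1×#3 + 3×#4: time 39, value 115
Best: 120 marks.

120 marks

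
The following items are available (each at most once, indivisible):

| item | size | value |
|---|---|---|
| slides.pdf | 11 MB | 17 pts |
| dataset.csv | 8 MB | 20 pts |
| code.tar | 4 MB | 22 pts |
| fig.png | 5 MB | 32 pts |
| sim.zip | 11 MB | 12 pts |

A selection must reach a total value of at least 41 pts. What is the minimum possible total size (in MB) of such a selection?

Subsets with value ≥ 41, sorted by total size:
- code.tar+fig.png: size 9, value 54
- dataset.csv+code.tar: size 12, value 42
- dataset.csv+fig.png: size 13, value 52
Minimum size: 9 MB.

9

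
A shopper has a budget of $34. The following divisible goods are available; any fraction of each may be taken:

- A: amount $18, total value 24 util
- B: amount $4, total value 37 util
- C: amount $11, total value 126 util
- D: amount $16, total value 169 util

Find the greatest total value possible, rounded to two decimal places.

336.00

Take in order of value per unit:
- C (126/11 per unit): all 11 → value 126, running total 126.00
- D (169/16 per unit): all 16 → value 169, running total 295.00
- B (37/4 per unit): all 4 → value 37, running total 332.00
- A (24/18 per unit): 3 of 18 → value 3×24/18 = 4.0000, running total 336.00
Total 336.00.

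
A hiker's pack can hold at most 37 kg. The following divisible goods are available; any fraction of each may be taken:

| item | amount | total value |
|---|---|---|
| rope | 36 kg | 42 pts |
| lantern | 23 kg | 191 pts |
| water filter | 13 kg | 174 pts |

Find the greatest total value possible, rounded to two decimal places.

366.17

Take in order of value per unit:
- water filter (174/13 per unit): all 13 → value 174, running total 174.00
- lantern (191/23 per unit): all 23 → value 191, running total 365.00
- rope (42/36 per unit): 1 of 36 → value 1×42/36 = 1.1667, running total 366.17
Total 366.17.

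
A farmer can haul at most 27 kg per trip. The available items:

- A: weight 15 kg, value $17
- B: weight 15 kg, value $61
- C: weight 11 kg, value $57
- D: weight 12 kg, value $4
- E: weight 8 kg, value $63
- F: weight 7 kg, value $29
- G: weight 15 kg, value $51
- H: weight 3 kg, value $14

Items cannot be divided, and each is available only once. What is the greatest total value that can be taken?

Check high-value combinations within 27 kg:
- C+E+F: weight 11+8+7=26, value 57+63+29=149
- B+E+H: weight 15+8+3=26, value 61+63+14=138
- C+E+H: weight 11+8+3=22, value 57+63+14=134
Best: $149.

$149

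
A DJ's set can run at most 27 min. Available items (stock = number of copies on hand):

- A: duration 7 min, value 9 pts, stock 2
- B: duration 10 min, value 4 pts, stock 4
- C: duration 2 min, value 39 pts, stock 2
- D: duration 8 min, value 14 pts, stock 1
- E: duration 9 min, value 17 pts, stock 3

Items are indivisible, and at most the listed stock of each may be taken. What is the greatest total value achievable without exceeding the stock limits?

Top feasible selections:
- 2×A + 2×C + 1×E: duration 27, value 113
- 2×C + 2×E: duration 22, value 112
- 2×A + 2×C + 1×D: duration 26, value 110
- 2×C + 1×D + 1×E: duration 21, value 109
Best: 113 pts.

113 pts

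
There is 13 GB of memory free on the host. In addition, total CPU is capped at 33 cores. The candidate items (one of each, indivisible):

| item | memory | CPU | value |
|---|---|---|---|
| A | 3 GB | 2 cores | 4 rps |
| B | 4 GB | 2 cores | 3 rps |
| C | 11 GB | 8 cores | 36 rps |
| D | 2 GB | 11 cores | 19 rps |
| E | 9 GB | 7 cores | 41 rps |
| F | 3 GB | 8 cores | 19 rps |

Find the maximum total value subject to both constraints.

Feasible sets respecting both limits:
- D+E: memory 11, CPU 18, value 60
- E+F: memory 12, CPU 15, value 60
- C+D: memory 13, CPU 19, value 55
- A+E: memory 12, CPU 9, value 45
Best: 60 rps.

60 rps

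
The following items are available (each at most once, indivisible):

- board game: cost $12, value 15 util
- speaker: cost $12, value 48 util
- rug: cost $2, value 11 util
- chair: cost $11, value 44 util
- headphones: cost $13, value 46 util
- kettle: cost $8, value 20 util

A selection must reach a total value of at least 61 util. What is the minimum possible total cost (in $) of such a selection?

Subsets with value ≥ 61, sorted by total cost:
- chair+kettle: cost 19, value 64
- speaker+kettle: cost 20, value 68
Minimum cost: 19 $.

19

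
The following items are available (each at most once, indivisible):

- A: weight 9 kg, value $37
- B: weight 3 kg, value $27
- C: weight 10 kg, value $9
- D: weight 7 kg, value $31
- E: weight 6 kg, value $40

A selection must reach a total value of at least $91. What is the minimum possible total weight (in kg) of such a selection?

16

Subsets with value ≥ 91, sorted by total weight:
- B+D+E: weight 16, value 98
- A+B+E: weight 18, value 104
- A+B+D: weight 19, value 95
- A+D+E: weight 22, value 108
Minimum weight: 16 kg.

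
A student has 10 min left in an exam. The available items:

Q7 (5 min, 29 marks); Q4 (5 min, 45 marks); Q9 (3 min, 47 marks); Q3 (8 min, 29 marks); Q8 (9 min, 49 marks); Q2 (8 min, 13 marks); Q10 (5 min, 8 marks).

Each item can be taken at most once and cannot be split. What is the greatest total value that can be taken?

Check high-value combinations within 10 min:
- Q4+Q9: time 5+3=8, value 45+47=92
- Q7+Q9: time 5+3=8, value 29+47=76
- Q7+Q4: time 5+5=10, value 29+45=74
- Q9+Q10: time 3+5=8, value 47+8=55
Best: 92 marks.

92 marks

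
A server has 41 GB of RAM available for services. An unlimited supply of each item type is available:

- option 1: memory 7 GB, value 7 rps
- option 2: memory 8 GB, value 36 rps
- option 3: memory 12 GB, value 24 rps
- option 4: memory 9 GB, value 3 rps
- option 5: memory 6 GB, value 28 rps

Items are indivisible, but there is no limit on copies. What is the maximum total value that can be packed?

Best value-per-unit is option 5 at 28/6; filling with it alone gives 6×28 = 168.
Optimal mix: 2×option 2 + 4×option 5 → memory 40, value 184.

184 rps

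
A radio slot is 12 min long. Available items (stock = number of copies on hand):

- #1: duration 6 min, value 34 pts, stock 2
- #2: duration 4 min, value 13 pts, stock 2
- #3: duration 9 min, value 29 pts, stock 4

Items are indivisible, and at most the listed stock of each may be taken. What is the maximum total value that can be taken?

Top feasible selections:
- 2×#1: duration 12, value 68
- 1×#1 + 1×#2: duration 10, value 47
Best: 68 pts.

68 pts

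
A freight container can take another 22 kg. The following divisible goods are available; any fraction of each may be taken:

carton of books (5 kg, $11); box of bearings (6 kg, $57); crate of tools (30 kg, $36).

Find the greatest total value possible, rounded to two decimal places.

Take in order of value per unit:
- box of bearings (57/6 per unit): all 6 → value 57, running total 57.00
- carton of books (11/5 per unit): all 5 → value 11, running total 68.00
- crate of tools (36/30 per unit): 11 of 30 → value 11×36/30 = 13.2000, running total 81.20
Total 81.20.

81.20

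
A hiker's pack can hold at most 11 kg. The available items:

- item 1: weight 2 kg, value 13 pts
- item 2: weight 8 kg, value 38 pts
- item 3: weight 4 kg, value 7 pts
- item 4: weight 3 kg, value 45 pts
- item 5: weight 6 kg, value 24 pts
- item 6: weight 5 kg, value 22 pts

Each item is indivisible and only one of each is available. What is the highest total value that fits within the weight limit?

This is a 0/1 knapsack; check combinations near the capacity.
- item 2+item 4: weight 8+3=11, value 38+45=83
- item 1+item 4+item 5: weight 2+3+6=11, value 13+45+24=82
- item 1+item 4+item 6: weight 2+3+5=10, value 13+45+22=80
- item 4+item 5: weight 3+6=9, value 45+24=69
- item 4+item 6: weight 3+5=8, value 45+22=67
Best: 83 pts.

83 pts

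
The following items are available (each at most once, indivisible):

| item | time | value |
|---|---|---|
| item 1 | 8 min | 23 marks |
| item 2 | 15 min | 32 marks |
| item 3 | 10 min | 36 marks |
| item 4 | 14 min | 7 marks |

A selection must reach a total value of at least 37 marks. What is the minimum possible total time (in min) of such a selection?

18

Subsets with value ≥ 37, sorted by total time:
- item 1+item 3: time 18, value 59
- item 1+item 2: time 23, value 55
- item 3+item 4: time 24, value 43
- item 2+item 3: time 25, value 68
Minimum time: 18 min.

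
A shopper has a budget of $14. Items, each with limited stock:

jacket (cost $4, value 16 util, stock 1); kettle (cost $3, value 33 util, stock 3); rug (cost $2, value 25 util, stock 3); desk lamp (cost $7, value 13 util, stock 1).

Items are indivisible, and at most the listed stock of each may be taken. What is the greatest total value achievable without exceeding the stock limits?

Top feasible selections:
- 3×kettle + 2×rug: cost 13, value 149
- 2×kettle + 3×rug: cost 12, value 141
Best: 149 util.

149 util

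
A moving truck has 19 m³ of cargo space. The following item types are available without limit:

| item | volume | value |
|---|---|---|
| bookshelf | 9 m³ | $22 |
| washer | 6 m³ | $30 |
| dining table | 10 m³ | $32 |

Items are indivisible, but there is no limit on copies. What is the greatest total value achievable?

Best value-per-unit is washer at 30/6, and filling with it alone uses volume 3×6=18. No mix of the others beats 3×30 = 90.

$90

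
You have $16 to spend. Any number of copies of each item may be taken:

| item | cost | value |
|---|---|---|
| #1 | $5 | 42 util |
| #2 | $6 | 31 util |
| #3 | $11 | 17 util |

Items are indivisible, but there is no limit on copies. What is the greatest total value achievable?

126 util

Best value-per-unit is #1 at 42/5, and filling with it alone uses cost 3×5=15. No mix of the others beats 3×42 = 126.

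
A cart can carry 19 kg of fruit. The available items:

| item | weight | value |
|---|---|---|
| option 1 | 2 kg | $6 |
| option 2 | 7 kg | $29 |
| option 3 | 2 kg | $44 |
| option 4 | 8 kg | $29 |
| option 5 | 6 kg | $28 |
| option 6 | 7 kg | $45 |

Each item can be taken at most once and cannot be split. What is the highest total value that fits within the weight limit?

$124

Check high-value combinations within 19 kg:
- option 1+option 2+option 3+option 6: weight 2+7+2+7=18, value 6+29+44+45=124
- option 1+option 3+option 4+option 6: weight 2+2+8+7=19, value 6+44+29+45=124
- option 1+option 3+option 5+option 6: weight 2+2+6+7=17, value 6+44+28+45=123
- option 2+option 3+option 6: weight 7+2+7=16, value 29+44+45=118
- option 3+option 4+option 6: weight 2+8+7=17, value 44+29+45=118
Best: $124.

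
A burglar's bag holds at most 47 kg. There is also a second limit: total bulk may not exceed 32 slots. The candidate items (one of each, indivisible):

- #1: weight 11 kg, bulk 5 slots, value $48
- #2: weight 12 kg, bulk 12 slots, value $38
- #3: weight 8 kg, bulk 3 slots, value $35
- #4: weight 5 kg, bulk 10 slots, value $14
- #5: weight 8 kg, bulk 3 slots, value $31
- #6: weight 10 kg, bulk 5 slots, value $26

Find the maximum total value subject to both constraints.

Feasible sets respecting both limits:
- #1+#3+#4+#5+#6: weight 42, bulk 26, value 154
- #1+#2+#3+#5: weight 39, bulk 23, value 152
- #1+#2+#3+#6: weight 41, bulk 25, value 147
Best: $154.

$154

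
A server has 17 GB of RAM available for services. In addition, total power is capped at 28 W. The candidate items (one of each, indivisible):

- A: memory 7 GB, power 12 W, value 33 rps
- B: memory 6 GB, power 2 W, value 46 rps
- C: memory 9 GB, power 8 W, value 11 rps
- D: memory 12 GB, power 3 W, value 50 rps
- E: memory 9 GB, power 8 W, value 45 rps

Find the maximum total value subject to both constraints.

Feasible sets respecting both limits:
- B+E: memory 15, power 10, value 91
- A+B: memory 13, power 14, value 79
- A+E: memory 16, power 20, value 78
Best: 91 rps.

91 rps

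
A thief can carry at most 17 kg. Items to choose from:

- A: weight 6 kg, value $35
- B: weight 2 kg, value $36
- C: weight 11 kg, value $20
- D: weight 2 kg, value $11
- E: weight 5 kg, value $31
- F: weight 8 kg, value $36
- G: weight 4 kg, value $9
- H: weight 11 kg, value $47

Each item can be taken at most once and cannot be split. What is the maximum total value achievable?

$114

Check high-value combinations within 17 kg:
- B+D+E+F: weight 2+2+5+8=17, value 36+11+31+36=114
- A+B+D+E: weight 6+2+2+5=15, value 35+36+11+31=113
- A+B+E+G: weight 6+2+5+4=17, value 35+36+31+9=111
Best: $114.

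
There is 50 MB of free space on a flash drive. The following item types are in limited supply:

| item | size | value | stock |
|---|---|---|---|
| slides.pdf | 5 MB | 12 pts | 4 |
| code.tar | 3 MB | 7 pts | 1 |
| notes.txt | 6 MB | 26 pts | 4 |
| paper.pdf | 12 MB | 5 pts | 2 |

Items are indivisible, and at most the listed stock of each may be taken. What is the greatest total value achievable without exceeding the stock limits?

Top feasible selections:
- 4×slides.pdf + 1×code.tar + 4×notes.txt: size 47, value 159
- 4×slides.pdf + 4×notes.txt: size 44, value 152
Best: 159 pts.

159 pts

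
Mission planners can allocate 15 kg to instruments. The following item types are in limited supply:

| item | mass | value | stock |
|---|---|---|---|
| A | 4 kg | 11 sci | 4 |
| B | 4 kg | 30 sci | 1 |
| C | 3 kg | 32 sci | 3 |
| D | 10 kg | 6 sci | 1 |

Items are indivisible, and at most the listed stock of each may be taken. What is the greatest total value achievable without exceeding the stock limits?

Top feasible selections:
- 1×B + 3×C: mass 13, value 126
- 1×A + 3×C: mass 13, value 107
- 1×A + 1×B + 2×C: mass 14, value 105
- 3×C: mass 9, value 96
Best: 126 sci.

126 sci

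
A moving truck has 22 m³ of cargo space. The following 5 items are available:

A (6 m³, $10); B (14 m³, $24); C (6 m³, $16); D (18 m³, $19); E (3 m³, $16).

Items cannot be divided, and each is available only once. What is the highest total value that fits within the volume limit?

This is a 0/1 knapsack; check combinations near the capacity.
- A+C+E: volume 6+6+3=15, value 10+16+16=42
- B+E: volume 14+3=17, value 24+16=40
- B+C: volume 14+6=20, value 24+16=40
- D+E: volume 18+3=21, value 19+16=35
Best: $42.

$42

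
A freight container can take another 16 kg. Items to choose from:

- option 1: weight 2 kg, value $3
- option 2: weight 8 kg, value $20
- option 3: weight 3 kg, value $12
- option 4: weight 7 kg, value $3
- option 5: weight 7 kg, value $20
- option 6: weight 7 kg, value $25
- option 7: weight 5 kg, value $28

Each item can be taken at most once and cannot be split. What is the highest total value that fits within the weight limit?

$65

Check high-value combinations within 16 kg:
- option 3+option 6+option 7: weight 3+7+5=15, value 12+25+28=65
- option 3+option 5+option 7: weight 3+7+5=15, value 12+20+28=60
- option 2+option 3+option 7: weight 8+3+5=16, value 20+12+28=60
Best: $65.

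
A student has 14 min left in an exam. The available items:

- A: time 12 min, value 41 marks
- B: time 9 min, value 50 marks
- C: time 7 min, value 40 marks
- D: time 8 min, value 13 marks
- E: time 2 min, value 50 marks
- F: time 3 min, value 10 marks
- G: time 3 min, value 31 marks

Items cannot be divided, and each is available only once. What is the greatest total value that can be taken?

131 marks

Check high-value combinations within 14 min:
- B+E+G: time 9+2+3=14, value 50+50+31=131
- C+E+G: time 7+2+3=12, value 40+50+31=121
- B+E+F: time 9+2+3=14, value 50+50+10=110
Best: 131 marks.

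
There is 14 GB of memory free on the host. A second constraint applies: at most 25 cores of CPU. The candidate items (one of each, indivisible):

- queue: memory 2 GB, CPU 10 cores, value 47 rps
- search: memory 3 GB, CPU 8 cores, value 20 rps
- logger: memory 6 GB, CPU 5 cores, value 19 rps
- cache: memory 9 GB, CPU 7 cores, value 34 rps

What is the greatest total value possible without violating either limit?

101 rps

Feasible sets respecting both limits:
- queue+search+cache: memory 14, CPU 25, value 101
- queue+search+logger: memory 11, CPU 23, value 86
- queue+cache: memory 11, CPU 17, value 81
- queue+search: memory 5, CPU 18, value 67
Best: 101 rps.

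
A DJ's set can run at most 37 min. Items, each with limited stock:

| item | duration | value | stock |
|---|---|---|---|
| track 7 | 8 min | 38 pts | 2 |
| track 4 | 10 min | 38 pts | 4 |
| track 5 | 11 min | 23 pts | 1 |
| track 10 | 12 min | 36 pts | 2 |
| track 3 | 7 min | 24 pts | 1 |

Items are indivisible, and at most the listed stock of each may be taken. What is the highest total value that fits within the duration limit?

Best selections within duration 37 and stock limits:
- 2×track 7 + 2×track 4: duration 36, value 152
- 2×track 7 + 1×track 4 + 1×track 3: duration 33, value 138
- 1×track 7 + 2×track 4 + 1×track 3: duration 35, value 138
Best: 152 pts.

152 pts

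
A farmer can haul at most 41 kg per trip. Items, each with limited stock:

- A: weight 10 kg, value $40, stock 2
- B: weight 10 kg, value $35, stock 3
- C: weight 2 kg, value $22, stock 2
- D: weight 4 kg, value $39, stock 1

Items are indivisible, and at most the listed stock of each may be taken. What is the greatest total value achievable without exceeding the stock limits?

Best selections within weight 41 and stock limits:
- 2×A + 1×B + 2×C + 1×D: weight 38, value 198
- 1×A + 2×B + 2×C + 1×D: weight 38, value 193
- 3×B + 2×C + 1×D: weight 38, value 188
Best: $198.

$198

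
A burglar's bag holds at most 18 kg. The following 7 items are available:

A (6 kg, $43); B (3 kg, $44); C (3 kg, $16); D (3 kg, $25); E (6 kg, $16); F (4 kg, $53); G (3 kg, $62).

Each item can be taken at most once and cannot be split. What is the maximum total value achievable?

Check high-value combinations within 18 kg:
- A+B+F+G: weight 6+3+4+3=16, value 43+44+53+62=202
- B+C+D+F+G: weight 3+3+3+4+3=16, value 44+16+25+53+62=200
- A+B+C+D+G: weight 6+3+3+3+3=18, value 43+44+16+25+62=190
- B+D+F+G: weight 3+3+4+3=13, value 44+25+53+62=184
- A+D+F+G: weight 6+3+4+3=16, value 43+25+53+62=183
Best: $202.

$202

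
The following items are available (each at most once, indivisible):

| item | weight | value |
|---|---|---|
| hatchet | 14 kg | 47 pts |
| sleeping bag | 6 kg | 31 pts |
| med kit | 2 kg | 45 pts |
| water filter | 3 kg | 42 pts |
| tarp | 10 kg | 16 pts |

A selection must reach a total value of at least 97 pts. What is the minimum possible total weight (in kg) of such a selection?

11

Subsets with value ≥ 97, sorted by total weight:
- sleeping bag+med kit+water filter: weight 11, value 118
- med kit+water filter+tarp: weight 15, value 103
- hatchet+med kit+water filter: weight 19, value 134
Minimum weight: 11 kg.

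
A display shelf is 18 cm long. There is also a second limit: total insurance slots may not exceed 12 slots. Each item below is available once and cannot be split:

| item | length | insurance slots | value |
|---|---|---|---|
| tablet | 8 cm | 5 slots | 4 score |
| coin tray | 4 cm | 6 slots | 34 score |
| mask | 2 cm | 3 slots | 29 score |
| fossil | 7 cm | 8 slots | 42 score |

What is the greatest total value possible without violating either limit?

71 score

Feasible sets respecting both limits:
- mask+fossil: length 9, insurance slots 11, value 71
- coin tray+mask: length 6, insurance slots 9, value 63
- fossil: length 7, insurance slots 8, value 42
- tablet+coin tray: length 12, insurance slots 11, value 38
Best: 71 score.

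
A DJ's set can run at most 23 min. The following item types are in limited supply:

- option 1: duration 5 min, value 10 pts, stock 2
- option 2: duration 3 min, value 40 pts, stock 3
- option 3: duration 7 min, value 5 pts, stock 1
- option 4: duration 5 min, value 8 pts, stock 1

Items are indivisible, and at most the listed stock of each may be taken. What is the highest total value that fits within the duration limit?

140 pts

Best selections within duration 23 and stock limits:
- 2×option 1 + 3×option 2: duration 19, value 140
- 1×option 1 + 3×option 2 + 1×option 4: duration 19, value 138
Best: 140 pts.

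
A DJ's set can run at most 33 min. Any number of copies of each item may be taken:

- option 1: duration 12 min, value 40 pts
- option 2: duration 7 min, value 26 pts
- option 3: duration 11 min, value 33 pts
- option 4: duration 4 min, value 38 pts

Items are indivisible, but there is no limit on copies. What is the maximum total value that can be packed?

304 pts

Best value-per-unit is option 4 at 38/4, and filling with it alone uses duration 8×4=32. No mix of the others beats 8×38 = 304.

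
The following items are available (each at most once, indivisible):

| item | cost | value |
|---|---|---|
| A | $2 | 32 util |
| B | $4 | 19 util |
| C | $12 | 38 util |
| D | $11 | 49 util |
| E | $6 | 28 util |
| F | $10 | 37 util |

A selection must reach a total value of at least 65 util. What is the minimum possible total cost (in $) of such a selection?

12

Subsets with value ≥ 65, sorted by total cost:
- A+B+E: cost 12, value 79
- A+F: cost 12, value 69
- A+D: cost 13, value 81
- A+C: cost 14, value 70
Minimum cost: 12 $.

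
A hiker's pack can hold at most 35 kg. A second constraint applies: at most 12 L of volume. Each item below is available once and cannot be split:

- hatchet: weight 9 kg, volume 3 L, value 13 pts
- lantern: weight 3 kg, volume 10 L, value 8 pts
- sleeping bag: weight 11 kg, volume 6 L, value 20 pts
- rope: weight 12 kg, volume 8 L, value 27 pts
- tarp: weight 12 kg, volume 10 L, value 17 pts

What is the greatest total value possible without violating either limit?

Feasible sets respecting both limits:
- hatchet+rope: weight 21, volume 11, value 40
- hatchet+sleeping bag: weight 20, volume 9, value 33
- rope: weight 12, volume 8, value 27
Best: 40 pts.

40 pts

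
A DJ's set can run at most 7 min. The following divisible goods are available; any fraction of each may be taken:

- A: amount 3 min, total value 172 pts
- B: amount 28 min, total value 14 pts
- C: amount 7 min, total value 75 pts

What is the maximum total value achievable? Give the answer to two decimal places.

214.86

Take in order of value per unit:
- A (172/3 per unit): all 3 → value 172, running total 172.00
- C (75/7 per unit): 4 of 7 → value 4×75/7 = 42.8571, running total 214.86
Total 214.86.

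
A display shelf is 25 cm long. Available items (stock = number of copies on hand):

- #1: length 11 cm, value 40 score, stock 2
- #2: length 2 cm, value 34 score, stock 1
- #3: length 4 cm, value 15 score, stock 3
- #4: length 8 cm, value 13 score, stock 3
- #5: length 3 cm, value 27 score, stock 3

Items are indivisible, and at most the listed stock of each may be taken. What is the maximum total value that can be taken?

160 score

Top feasible selections:
- 1×#2 + 3×#3 + 3×#5: length 23, value 160
- 1×#1 + 1×#2 + 3×#5: length 22, value 155
- 1×#2 + 2×#3 + 3×#5: length 19, value 145
- 1×#2 + 1×#3 + 1×#4 + 3×#5: length 23, value 143
Best: 160 score.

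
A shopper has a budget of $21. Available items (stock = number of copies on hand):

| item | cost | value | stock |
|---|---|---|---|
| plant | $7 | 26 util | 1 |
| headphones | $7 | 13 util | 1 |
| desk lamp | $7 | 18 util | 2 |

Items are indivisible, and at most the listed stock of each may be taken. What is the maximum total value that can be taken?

Top feasible selections:
- 1×plant + 2×desk lamp: cost 21, value 62
- 1×plant + 1×headphones + 1×desk lamp: cost 21, value 57
- 1×headphones + 2×desk lamp: cost 21, value 49
Best: 62 util.

62 util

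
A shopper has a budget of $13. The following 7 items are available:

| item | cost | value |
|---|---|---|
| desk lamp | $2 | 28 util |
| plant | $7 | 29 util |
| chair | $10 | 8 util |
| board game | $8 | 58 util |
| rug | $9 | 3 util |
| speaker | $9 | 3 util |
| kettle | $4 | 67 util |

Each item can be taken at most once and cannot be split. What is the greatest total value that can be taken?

125 util

This is a 0/1 knapsack; check combinations near the capacity.
- board game+kettle: cost 8+4=12, value 58+67=125
- desk lamp+plant+kettle: cost 2+7+4=13, value 28+29+67=124
- plant+kettle: cost 7+4=11, value 29+67=96
- desk lamp+kettle: cost 2+4=6, value 28+67=95
Best: 125 util.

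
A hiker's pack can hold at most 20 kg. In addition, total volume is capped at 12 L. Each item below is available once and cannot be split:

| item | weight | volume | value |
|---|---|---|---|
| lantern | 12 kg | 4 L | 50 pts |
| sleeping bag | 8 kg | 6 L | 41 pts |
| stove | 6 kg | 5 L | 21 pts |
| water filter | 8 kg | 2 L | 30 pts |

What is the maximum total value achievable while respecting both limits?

Feasible sets respecting both limits:
- lantern+sleeping bag: weight 20, volume 10, value 91
- lantern+water filter: weight 20, volume 6, value 80
- lantern+stove: weight 18, volume 9, value 71
- sleeping bag+water filter: weight 16, volume 8, value 71
Best: 91 pts.

91 pts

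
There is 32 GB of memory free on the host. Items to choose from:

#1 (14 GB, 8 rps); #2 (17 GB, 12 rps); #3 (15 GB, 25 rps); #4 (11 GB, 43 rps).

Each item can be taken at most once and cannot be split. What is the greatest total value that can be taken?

68 rps

Check high-value combinations within 32 GB:
- #3+#4: memory 15+11=26, value 25+43=68
- #2+#4: memory 17+11=28, value 12+43=55
- #1+#4: memory 14+11=25, value 8+43=51
- #4: memory 11, value 43
Best: 68 rps.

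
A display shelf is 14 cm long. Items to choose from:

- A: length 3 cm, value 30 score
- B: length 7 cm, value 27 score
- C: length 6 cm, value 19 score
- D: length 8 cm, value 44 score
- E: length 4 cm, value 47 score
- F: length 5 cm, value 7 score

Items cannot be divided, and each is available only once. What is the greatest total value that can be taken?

Check high-value combinations within 14 cm:
- A+B+E: length 3+7+4=14, value 30+27+47=104
- A+C+E: length 3+6+4=13, value 30+19+47=96
- D+E: length 8+4=12, value 44+47=91
- A+E+F: length 3+4+5=12, value 30+47+7=84
Best: 104 score.

104 score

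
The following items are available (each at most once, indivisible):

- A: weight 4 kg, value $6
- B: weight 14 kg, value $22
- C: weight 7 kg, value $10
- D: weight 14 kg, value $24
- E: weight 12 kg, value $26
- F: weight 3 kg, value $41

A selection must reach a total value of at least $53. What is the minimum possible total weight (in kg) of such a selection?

Subsets with value ≥ 53, sorted by total weight:
- A+C+F: weight 14, value 57
- E+F: weight 15, value 67
- D+F: weight 17, value 65
- B+F: weight 17, value 63
Minimum weight: 14 kg.

14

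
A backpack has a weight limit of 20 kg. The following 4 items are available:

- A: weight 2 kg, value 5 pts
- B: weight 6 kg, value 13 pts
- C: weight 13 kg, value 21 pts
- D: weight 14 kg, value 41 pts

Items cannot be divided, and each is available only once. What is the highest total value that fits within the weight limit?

54 pts

Check high-value combinations within 20 kg:
- B+D: weight 6+14=20, value 13+41=54
- A+D: weight 2+14=16, value 5+41=46
- D: weight 14, value 41
Best: 54 pts.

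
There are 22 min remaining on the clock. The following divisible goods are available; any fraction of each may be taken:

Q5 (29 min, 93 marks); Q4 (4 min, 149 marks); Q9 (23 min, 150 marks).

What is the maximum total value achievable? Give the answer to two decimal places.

Take in order of value per unit:
- Q4 (149/4 per unit): all 4 → value 149, running total 149.00
- Q9 (150/23 per unit): 18 of 23 → value 18×150/23 = 117.3913, running total 266.39
Total 266.39.

266.39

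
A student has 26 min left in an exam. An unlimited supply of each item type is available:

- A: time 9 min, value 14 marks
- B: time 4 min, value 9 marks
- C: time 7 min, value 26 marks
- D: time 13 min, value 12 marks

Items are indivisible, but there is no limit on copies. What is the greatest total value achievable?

87 marks

Best value-per-unit is C at 26/7; filling with it alone gives 3×26 = 78.
Optimal mix: 1×B + 3×C → time 25, value 87.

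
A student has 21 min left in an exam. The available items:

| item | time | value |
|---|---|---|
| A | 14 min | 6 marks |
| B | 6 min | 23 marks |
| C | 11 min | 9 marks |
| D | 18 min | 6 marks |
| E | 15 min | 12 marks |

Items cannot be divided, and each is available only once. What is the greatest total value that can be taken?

This is a 0/1 knapsack; check combinations near the capacity.
- B+E: time 6+15=21, value 23+12=35
- B+C: time 6+11=17, value 23+9=32
- A+B: time 14+6=20, value 6+23=29
Best: 35 marks.

35 marks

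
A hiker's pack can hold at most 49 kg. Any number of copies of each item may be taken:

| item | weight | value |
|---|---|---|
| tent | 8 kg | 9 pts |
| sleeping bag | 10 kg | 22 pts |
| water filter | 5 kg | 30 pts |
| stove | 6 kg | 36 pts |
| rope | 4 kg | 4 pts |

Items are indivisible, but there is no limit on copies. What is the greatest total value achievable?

294 pts

Best value-per-unit is water filter at 30/5; filling with it alone gives 9×30 = 270.
Optimal mix: 5×water filter + 4×stove → weight 49, value 294.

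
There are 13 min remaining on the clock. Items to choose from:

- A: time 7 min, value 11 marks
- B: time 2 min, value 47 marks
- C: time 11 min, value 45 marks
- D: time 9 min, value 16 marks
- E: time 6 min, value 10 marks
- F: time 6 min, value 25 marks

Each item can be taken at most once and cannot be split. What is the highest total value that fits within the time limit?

Check high-value combinations within 13 min:
- B+C: time 2+11=13, value 47+45=92
- B+F: time 2+6=8, value 47+25=72
- B+D: time 2+9=11, value 47+16=63
Best: 92 marks.

92 marks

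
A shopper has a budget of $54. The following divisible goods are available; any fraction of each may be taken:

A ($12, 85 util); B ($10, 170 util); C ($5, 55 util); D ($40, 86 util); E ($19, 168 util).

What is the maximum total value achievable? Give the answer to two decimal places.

Take in order of value per unit:
- B (170/10 per unit): all 10 → value 170, running total 170.00
- C (55/5 per unit): all 5 → value 55, running total 225.00
- E (168/19 per unit): all 19 → value 168, running total 393.00
- A (85/12 per unit): all 12 → value 85, running total 478.00
- D (86/40 per unit): 8 of 40 → value 8×86/40 = 17.2000, running total 495.20
Total 495.20.

495.20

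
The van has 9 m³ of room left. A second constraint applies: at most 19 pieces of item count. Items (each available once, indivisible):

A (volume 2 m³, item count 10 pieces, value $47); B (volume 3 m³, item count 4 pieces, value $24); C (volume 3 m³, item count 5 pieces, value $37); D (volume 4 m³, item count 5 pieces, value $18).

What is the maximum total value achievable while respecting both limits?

$108

Feasible sets respecting both limits:
- A+B+C: volume 8, item count 19, value 108
- A+B+D: volume 9, item count 19, value 89
- A+C: volume 5, item count 15, value 84
- A+B: volume 5, item count 14, value 71
Best: $108.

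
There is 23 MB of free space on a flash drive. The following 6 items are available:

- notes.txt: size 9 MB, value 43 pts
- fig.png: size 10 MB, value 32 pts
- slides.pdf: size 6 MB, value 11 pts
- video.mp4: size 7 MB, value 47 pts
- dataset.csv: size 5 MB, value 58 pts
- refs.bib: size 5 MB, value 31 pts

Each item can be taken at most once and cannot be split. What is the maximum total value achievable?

Check high-value combinations within 23 MB:
- notes.txt+video.mp4+dataset.csv: size 9+7+5=21, value 43+47+58=148
- slides.pdf+video.mp4+dataset.csv+refs.bib: size 6+7+5+5=23, value 11+47+58+31=147
- fig.png+video.mp4+dataset.csv: size 10+7+5=22, value 32+47+58=137
- video.mp4+dataset.csv+refs.bib: size 7+5+5=17, value 47+58+31=136
Best: 148 pts.

148 pts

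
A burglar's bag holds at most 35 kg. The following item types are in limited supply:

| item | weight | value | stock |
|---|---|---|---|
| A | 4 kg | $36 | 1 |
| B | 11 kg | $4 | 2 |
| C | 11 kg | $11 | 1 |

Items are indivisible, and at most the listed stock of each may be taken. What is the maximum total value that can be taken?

$51

Top feasible selections:
- 1×A + 1×B + 1×C: weight 26, value 51
- 1×A + 1×C: weight 15, value 47
- 1×A + 2×B: weight 26, value 44
Best: $51.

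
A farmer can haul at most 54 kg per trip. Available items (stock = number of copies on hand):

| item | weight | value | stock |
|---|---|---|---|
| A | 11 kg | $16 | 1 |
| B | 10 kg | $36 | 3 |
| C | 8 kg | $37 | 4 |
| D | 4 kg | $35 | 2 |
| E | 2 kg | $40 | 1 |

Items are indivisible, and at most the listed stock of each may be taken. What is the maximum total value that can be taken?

Top feasible selections:
- 1×B + 4×C + 2×D + 1×E: weight 52, value 294
- 2×B + 3×C + 2×D + 1×E: weight 54, value 293
- 1×A + 4×C + 2×D + 1×E: weight 53, value 274
Best: $294.

$294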